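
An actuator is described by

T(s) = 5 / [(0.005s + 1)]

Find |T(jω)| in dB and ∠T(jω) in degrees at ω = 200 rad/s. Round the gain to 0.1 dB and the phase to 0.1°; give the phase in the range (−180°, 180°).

At ω = 200 rad/s:
pole (1 + j200·0.005) = 1 + j1 → |·| ≈ 1.4142, ∠ ≈ 45.00°
|T| = 5 · 1 / (1.4142) ≈ 3.5356
Gain = 20 log₁₀(3.5356) ≈ 10.97 dB
∠T = (0°) − (45.00°) = -45.00°

11.0 dB, -45.0°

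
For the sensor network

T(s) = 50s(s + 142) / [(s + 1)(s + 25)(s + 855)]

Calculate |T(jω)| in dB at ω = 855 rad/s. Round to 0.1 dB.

-27.6 dB

At s = jω = j855:
zero (s+142): 142 + j855 → |·| = √(142²+855²) = √751189 ≈ 866.71, ∠ = arctan(855/142) ≈ 80.57°
zero at origin: s = j855 → |·| = 855, ∠ = 90.00°
pole (s+1): 1 + j855 → |·| = √(1²+855²) = √731026 ≈ 855, ∠ = arctan(855/1) ≈ 89.93°
pole (s+25): 25 + j855 → |·| = √(25²+855²) = √731650 ≈ 855.37, ∠ = arctan(855/25) ≈ 88.33°
pole (s+855): 855 + j855 → |·| = √(855²+855²) = √1462050 ≈ 1209.2, ∠ = arctan(855/855) ≈ 45.00°
|T| = 50 · 7.4104e+05 / 8.8434e+08 ≈ 0.041898
Gain = 20 log₁₀(0.041898) ≈ -27.56 dB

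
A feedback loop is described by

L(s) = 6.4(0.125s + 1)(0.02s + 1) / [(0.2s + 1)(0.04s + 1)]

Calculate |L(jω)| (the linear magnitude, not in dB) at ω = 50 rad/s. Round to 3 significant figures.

2.55

At ω = 50 rad/s:
zero (1 + j50·0.125) = 1 + j6.25 → |·| ≈ 6.3295, ∠ ≈ 80.91°
zero (1 + j50·0.02) = 1 + j1 → |·| ≈ 1.4142, ∠ ≈ 45.00°
pole (1 + j50·0.2) = 1 + j10 → |·| ≈ 10.05, ∠ ≈ 84.29°
pole (1 + j50·0.04) = 1 + j2 → |·| ≈ 2.2361, ∠ ≈ 63.43°
|L| = 6.4 · 6.3295 · 1.4142 / (10.05 · 2.2361) ≈ 2.5492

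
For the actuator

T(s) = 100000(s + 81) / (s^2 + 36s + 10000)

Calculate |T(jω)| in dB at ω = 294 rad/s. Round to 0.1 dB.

51.9 dB

At s = jω = j294:
zero (s+81): 81 + j294 → |·| = √(81²+294²) = √92997 ≈ 304.95, ∠ = arctan(294/81) ≈ 74.60°
quadratic: (j294)² + 36·j294 + 10000 = -76436 + j10584 → |·| ≈ 77165, ∠ ≈ 172.12°
|T| = 100000 · 304.95 / 77165 ≈ 395.19
Gain = 20 log₁₀(395.19) ≈ 51.94 dB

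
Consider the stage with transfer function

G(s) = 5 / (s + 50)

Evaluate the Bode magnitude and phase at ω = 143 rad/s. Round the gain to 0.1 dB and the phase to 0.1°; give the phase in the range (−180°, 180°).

At s = jω = j143:
pole (s+50): 50 + j143 → |·| = √(50²+143²) = √22949 ≈ 151.49, ∠ = arctan(143/50) ≈ 70.73°
|G| = 5 / 151.49 ≈ 0.033005
Gain = 20 log₁₀(0.033005) ≈ -29.63 dB
∠G = 0.00° − 70.73° = -70.73°

-29.6 dB, -70.7°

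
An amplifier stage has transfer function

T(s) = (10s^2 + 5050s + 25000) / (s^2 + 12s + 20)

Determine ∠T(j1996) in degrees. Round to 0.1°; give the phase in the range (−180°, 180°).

-13.9°

Substitute s = j1996:
Numerator: 10(j1996)^2 + 5050(j1996) + 25000 = -39815160 + j10079800
Denominator: (j1996)^2 + 12(j1996) + 20 = -3983996 + j23952
|N| = √(39815160² + 10079800²) ≈ 4.1071e+07, ∠N ≈ 165.79°
|D| = √(3983996² + 23952²) ≈ 3.9841e+06, ∠D ≈ 179.66°
∠T = 165.79° − 179.66° = -13.87°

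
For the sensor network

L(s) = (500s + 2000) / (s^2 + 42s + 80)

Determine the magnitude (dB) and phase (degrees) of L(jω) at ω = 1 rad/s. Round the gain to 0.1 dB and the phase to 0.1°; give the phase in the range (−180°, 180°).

Substitute s = j1:
Numerator: 500(j1) + 2000 = 2000 + j500
Denominator: (j1)^2 + 42(j1) + 80 = 79 + j42
|N| = √(2000² + 500²) ≈ 2061.6, ∠N ≈ 14.04°
|D| = √(79² + 42²) ≈ 89.471, ∠D ≈ 28.00°
|L| = 2061.6 / 89.471 ≈ 23.042
Gain = 20 log₁₀(23.042) ≈ 27.25 dB
∠L = 14.04° − 28.00° = -13.96°

27.3 dB, -14.0°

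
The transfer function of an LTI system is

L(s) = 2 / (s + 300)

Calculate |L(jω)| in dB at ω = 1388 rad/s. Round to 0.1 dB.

At s = jω = j1388:
pole (s+300): 300 + j1388 → |·| = √(300²+1388²) = √2016544 ≈ 1420.1, ∠ = arctan(1388/300) ≈ 77.80°
|L| = 2 / 1420.1 ≈ 0.0014084
Gain = 20 log₁₀(0.0014084) ≈ -57.03 dB

-57.0 dB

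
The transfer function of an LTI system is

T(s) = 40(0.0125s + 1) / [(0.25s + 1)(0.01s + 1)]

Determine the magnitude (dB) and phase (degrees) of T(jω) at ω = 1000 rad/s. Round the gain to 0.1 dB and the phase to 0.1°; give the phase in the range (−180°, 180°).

-14.0 dB, -88.6°

At ω = 1000 rad/s:
zero (1 + j1000·0.0125) = 1 + j12.5 → |·| ≈ 12.54, ∠ ≈ 85.43°
pole (1 + j1000·0.25) = 1 + j250 → |·| ≈ 250, ∠ ≈ 89.77°
pole (1 + j1000·0.01) = 1 + j10 → |·| ≈ 10.05, ∠ ≈ 84.29°
|T| = 40 · 12.54 / (250 · 10.05) ≈ 0.19964
Gain = 20 log₁₀(0.19964) ≈ -14.00 dB
∠T = (85.43°) − (89.77° + 84.29°) = -88.63°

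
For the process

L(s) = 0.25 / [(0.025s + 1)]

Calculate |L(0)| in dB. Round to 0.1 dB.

L(0) = 0.25 · 1 / 1 = 0.25
20 log₁₀(0.25) ≈ -12.04 dB

-12.0 dB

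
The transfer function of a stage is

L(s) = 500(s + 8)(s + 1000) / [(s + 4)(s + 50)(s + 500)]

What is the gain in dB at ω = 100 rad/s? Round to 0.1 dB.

18.9 dB

At s = jω = j100:
zero (s+8): 8 + j100 → |·| = √(8²+100²) = √10064 ≈ 100.32, ∠ = arctan(100/8) ≈ 85.43°
zero (s+1000): 1000 + j100 → |·| = √(1000²+100²) = √1010000 ≈ 1005, ∠ = arctan(100/1000) ≈ 5.71°
pole (s+4): 4 + j100 → |·| = √(4²+100²) = √10016 ≈ 100.08, ∠ = arctan(100/4) ≈ 87.71°
pole (s+50): 50 + j100 → |·| = √(50²+100²) = √12500 ≈ 111.8, ∠ = arctan(100/50) ≈ 63.43°
pole (s+500): 500 + j100 → |·| = √(500²+100²) = √260000 ≈ 509.9, ∠ = arctan(100/500) ≈ 11.31°
|L| = 500 · 1.0082e+05 / 5.7052e+06 ≈ 8.8358
Gain = 20 log₁₀(8.8358) ≈ 18.92 dB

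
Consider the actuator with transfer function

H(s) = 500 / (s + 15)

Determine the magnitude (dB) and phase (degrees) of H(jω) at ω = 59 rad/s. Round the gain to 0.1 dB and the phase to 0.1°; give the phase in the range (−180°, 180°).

At s = jω = j59:
pole (s+15): 15 + j59 → |·| = √(15²+59²) = √3706 ≈ 60.877, ∠ = arctan(59/15) ≈ 75.74°
|H| = 500 / 60.877 ≈ 8.2133
Gain = 20 log₁₀(8.2133) ≈ 18.29 dB
∠H = 0.00° − 75.74° = -75.74°

18.3 dB, -75.7°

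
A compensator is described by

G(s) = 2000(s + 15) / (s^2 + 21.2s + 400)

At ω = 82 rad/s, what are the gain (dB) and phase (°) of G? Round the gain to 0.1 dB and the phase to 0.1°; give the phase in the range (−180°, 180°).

28.1 dB, -85.0°

At s = jω = j82:
zero (s+15): 15 + j82 → |·| = √(15²+82²) = √6949 ≈ 83.361, ∠ = arctan(82/15) ≈ 79.63°
quadratic: (j82)² + 21.2·j82 + 400 = -6324 + j1738.4 → |·| ≈ 6558.6, ∠ ≈ 164.63°
|G| = 2000 · 83.361 / 6558.6 ≈ 25.42
Gain = 20 log₁₀(25.42) ≈ 28.10 dB
∠G = 79.63° − 164.63° = -85.00°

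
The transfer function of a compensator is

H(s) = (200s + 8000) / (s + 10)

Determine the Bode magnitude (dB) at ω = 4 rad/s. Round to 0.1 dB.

57.5 dB

Substitute s = j4:
Numerator: 200(j4) + 8000 = 8000 + j800
Denominator: (j4) + 10 = 10 + j4
|N| = √(8000² + 800²) ≈ 8039.9, ∠N ≈ 5.71°
|D| = √(10² + 4²) ≈ 10.77, ∠D ≈ 21.80°
|H| = 8039.9 / 10.77 ≈ 746.51
Gain = 20 log₁₀(746.51) ≈ 57.46 dB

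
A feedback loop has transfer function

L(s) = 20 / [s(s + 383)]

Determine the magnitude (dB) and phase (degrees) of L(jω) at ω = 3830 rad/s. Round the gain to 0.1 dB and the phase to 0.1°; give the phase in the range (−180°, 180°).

-117.4 dB, -174.3°

At s = jω = j3830:
pole (s+383): 383 + j3830 → |·| = √(383²+3830²) = √14815589 ≈ 3849.1, ∠ = arctan(3830/383) ≈ 84.29°
pole at origin: |s| = 3830, ∠ = 90.00° (in denominator)
|L| = 20 / 1.4742e+07 ≈ 1.3567e-06
Gain = 20 log₁₀(1.3567e-06) ≈ -117.35 dB
∠L = 0.00° − 174.29° = -174.29°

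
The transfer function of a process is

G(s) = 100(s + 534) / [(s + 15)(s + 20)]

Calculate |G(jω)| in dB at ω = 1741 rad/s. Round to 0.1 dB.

At s = jω = j1741:
zero (s+534): 534 + j1741 → |·| = √(534²+1741²) = √3316237 ≈ 1821.1, ∠ = arctan(1741/534) ≈ 72.95°
pole (s+15): 15 + j1741 → |·| = √(15²+1741²) = √3031306 ≈ 1741.1, ∠ = arctan(1741/15) ≈ 89.51°
pole (s+20): 20 + j1741 → |·| = √(20²+1741²) = √3031481 ≈ 1741.1, ∠ = arctan(1741/20) ≈ 89.34°
|G| = 100 · 1821.1 / 3.0314e+06 ≈ 0.060075
Gain = 20 log₁₀(0.060075) ≈ -24.43 dB

-24.4 dB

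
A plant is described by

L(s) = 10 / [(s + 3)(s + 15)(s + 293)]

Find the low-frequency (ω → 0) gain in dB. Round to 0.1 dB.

L(0) = 10 / (3·15·293) ≈ 0.00075844
20 log₁₀(0.00075844) ≈ -62.40 dB

-62.4 dB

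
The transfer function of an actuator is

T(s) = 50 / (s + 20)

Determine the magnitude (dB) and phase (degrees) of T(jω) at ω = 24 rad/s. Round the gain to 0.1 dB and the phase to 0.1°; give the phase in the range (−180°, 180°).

4.1 dB, -50.2°

Substitute s = j24:
Numerator: 50 = 50 + j0
Denominator: (j24) + 20 = 20 + j24
|N| = √(50² + 0²) ≈ 50, ∠N ≈ 0.00°
|D| = √(20² + 24²) ≈ 31.241, ∠D ≈ 50.19°
|T| = 50 / 31.241 ≈ 1.6005
Gain = 20 log₁₀(1.6005) ≈ 4.09 dB
∠T = 0.00° − 50.19° = -50.19°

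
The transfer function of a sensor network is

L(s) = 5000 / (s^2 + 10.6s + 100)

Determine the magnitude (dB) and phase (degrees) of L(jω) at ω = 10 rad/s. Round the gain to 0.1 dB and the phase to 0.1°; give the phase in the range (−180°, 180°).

At s = jω = j10:
quadratic: (j10)² + 10.6·j10 + 100 = 0 + j106 → |·| ≈ 106, ∠ ≈ 90.00°
|L| = 5000 / 106 ≈ 47.17
Gain = 20 log₁₀(47.17) ≈ 33.47 dB
∠L = 0.00° − 90.00° = -90.00°

33.5 dB, -90.0°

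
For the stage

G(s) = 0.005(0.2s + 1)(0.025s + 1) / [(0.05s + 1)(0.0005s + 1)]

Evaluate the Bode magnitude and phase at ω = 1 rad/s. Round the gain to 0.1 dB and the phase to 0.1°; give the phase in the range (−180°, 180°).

-45.9 dB, 9.9°

At ω = 1 rad/s:
zero (1 + j1·0.2) = 1 + j0.2 → |·| ≈ 1.0198, ∠ ≈ 11.31°
zero (1 + j1·0.025) = 1 + j0.025 → |·| ≈ 1.0003, ∠ ≈ 1.43°
pole (1 + j1·0.05) = 1 + j0.05 → |·| ≈ 1.0012, ∠ ≈ 2.86°
pole (1 + j1·0.0005) = 1 + j0.0005 → |·| ≈ 1, ∠ ≈ 0.03°
|G| = 0.005 · 1.0198 · 1.0003 / (1.0012 · 1) ≈ 0.0050944
Gain = 20 log₁₀(0.0050944) ≈ -45.86 dB
∠G = (11.31° + 1.43°) − (2.86° + 0.03°) = 9.85°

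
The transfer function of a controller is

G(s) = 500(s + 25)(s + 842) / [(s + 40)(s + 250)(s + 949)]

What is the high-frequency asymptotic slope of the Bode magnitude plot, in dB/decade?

Each pole contributes −20 dB/decade at high frequency; each zero contributes +20 dB/decade.
Net: 2 zero(s) − 3 pole(s) → -20 dB/decade.

-20 dB/decade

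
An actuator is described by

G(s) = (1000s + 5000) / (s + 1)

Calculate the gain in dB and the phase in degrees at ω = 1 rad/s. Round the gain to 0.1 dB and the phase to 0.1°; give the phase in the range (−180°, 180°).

71.1 dB, -33.7°

Substitute s = j1:
Numerator: 1000(j1) + 5000 = 5000 + j1000
Denominator: (j1) + 1 = 1 + j1
|N| = √(5000² + 1000²) ≈ 5099, ∠N ≈ 11.31°
|D| = √(1² + 1²) ≈ 1.4142, ∠D ≈ 45.00°
|G| = 5099 / 1.4142 ≈ 3605.6
Gain = 20 log₁₀(3605.6) ≈ 71.14 dB
∠G = 11.31° − 45.00° = -33.69°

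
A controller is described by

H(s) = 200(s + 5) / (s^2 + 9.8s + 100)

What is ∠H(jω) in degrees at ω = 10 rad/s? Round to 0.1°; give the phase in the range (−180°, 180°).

At s = jω = j10:
zero (s+5): 5 + j10 → |·| = √(5²+10²) = √125 ≈ 11.18, ∠ = arctan(10/5) ≈ 63.43°
quadratic: (j10)² + 9.8·j10 + 100 = 0 + j98 → |·| ≈ 98, ∠ ≈ 90.00°
∠H = 63.43° − 90.00° = -26.57°

-26.6°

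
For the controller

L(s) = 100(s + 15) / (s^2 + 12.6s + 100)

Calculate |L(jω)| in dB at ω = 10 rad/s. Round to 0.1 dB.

At s = jω = j10:
zero (s+15): 15 + j10 → |·| = √(15²+10²) = √325 ≈ 18.028, ∠ = arctan(10/15) ≈ 33.69°
quadratic: (j10)² + 12.6·j10 + 100 = 0 + j126 → |·| ≈ 126, ∠ ≈ 90.00°
|L| = 100 · 18.028 / 126 ≈ 14.308
Gain = 20 log₁₀(14.308) ≈ 23.11 dB

23.1 dB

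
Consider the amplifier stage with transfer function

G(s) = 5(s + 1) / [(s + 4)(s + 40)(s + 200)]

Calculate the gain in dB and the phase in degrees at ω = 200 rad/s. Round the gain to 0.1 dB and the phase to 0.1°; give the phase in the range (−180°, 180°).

At s = jω = j200:
zero (s+1): 1 + j200 → |·| = √(1²+200²) = √40001 ≈ 200, ∠ = arctan(200/1) ≈ 89.71°
pole (s+4): 4 + j200 → |·| = √(4²+200²) = √40016 ≈ 200.04, ∠ = arctan(200/4) ≈ 88.85°
pole (s+40): 40 + j200 → |·| = √(40²+200²) = √41600 ≈ 203.96, ∠ = arctan(200/40) ≈ 78.69°
pole (s+200): 200 + j200 → |·| = √(200²+200²) = √80000 ≈ 282.84, ∠ = arctan(200/200) ≈ 45.00°
|G| = 5 · 200 / 1.154e+07 ≈ 8.6655e-05
Gain = 20 log₁₀(8.6655e-05) ≈ -81.24 dB
∠G = 89.71° − 212.54° = -122.83°

-81.2 dB, -122.8°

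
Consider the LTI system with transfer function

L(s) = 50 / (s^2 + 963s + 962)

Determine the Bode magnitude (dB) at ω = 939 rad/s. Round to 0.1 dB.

Substitute s = j939:
Numerator: 50 = 50 + j0
Denominator: (j939)^2 + 963(j939) + 962 = -880759 + j904257
|N| = √(50² + 0²) ≈ 50, ∠N ≈ 0.00°
|D| = √(880759² + 904257²) ≈ 1.2623e+06, ∠D ≈ 134.25°
|L| = 50 / 1.2623e+06 ≈ 3.961e-05
Gain = 20 log₁₀(3.961e-05) ≈ -88.04 dB

-88.0 dB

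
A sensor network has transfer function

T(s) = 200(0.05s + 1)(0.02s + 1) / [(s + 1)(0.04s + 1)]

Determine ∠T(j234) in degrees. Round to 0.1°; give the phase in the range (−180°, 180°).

-10.6°

At ω = 234 rad/s:
zero (1 + j234·0.05) = 1 + j11.7 → |·| ≈ 11.743, ∠ ≈ 85.11°
zero (1 + j234·0.02) = 1 + j4.68 → |·| ≈ 4.7856, ∠ ≈ 77.94°
pole (1 + j234·1) = 1 + j234 → |·| ≈ 234, ∠ ≈ 89.76°
pole (1 + j234·0.04) = 1 + j9.36 → |·| ≈ 9.4133, ∠ ≈ 83.90°
∠T = (85.11° + 77.94°) − (89.76° + 83.90°) = -10.61°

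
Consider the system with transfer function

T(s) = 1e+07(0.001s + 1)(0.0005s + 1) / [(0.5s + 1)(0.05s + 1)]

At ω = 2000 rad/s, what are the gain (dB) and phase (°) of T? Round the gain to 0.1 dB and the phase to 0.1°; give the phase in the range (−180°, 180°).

At ω = 2000 rad/s:
zero (1 + j2000·0.001) = 1 + j2 → |·| ≈ 2.2361, ∠ ≈ 63.43°
zero (1 + j2000·0.0005) = 1 + j1 → |·| ≈ 1.4142, ∠ ≈ 45.00°
pole (1 + j2000·0.5) = 1 + j1000 → |·| ≈ 1000, ∠ ≈ 89.94°
pole (1 + j2000·0.05) = 1 + j100 → |·| ≈ 100, ∠ ≈ 89.43°
|T| = 1e+07 · 2.2361 · 1.4142 / (1000 · 100) ≈ 316.23
Gain = 20 log₁₀(316.23) ≈ 50.00 dB
∠T = (63.43° + 45.00°) − (89.94° + 89.43°) = -70.94°

50.0 dB, -70.9°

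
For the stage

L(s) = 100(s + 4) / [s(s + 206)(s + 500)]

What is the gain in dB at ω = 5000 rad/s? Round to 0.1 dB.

-108.0 dB

At s = jω = j5000:
zero (s+4): 4 + j5000 → |·| = √(4²+5000²) = √25000016 ≈ 5000, ∠ = arctan(5000/4) ≈ 89.95°
pole (s+206): 206 + j5000 → |·| = √(206²+5000²) = √25042436 ≈ 5004.2, ∠ = arctan(5000/206) ≈ 87.64°
pole (s+500): 500 + j5000 → |·| = √(500²+5000²) = √25250000 ≈ 5024.9, ∠ = arctan(5000/500) ≈ 84.29°
pole at origin: |s| = 5000, ∠ = 90.00° (in denominator)
|L| = 100 · 5000 / 1.2573e+11 ≈ 3.9768e-06
Gain = 20 log₁₀(3.9768e-06) ≈ -108.01 dB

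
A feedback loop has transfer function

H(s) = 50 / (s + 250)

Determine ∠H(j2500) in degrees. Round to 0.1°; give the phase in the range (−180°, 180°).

-84.3°

At s = jω = j2500:
pole (s+250): 250 + j2500 → |·| = √(250²+2500²) = √6312500 ≈ 2512.5, ∠ = arctan(2500/250) ≈ 84.29°
∠H = 0.00° − 84.29° = -84.29°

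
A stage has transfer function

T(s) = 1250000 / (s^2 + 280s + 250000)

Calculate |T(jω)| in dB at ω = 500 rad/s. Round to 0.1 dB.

19.0 dB

At s = jω = j500:
quadratic: (j500)² + 280·j500 + 250000 = 0 + j140000 → |·| ≈ 1.4e+05, ∠ ≈ 90.00°
|T| = 1250000 / 1.4e+05 ≈ 8.9286
Gain = 20 log₁₀(8.9286) ≈ 19.02 dB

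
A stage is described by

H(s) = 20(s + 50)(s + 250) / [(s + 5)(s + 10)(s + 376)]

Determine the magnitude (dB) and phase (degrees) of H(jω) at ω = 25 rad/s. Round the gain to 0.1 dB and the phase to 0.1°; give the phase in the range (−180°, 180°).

0.7 dB, -118.4°

At s = jω = j25:
zero (s+50): 50 + j25 → |·| = √(50²+25²) = √3125 ≈ 55.902, ∠ = arctan(25/50) ≈ 26.57°
zero (s+250): 250 + j25 → |·| = √(250²+25²) = √63125 ≈ 251.25, ∠ = arctan(25/250) ≈ 5.71°
pole (s+5): 5 + j25 → |·| = √(5²+25²) = √650 ≈ 25.495, ∠ = arctan(25/5) ≈ 78.69°
pole (s+10): 10 + j25 → |·| = √(10²+25²) = √725 ≈ 26.926, ∠ = arctan(25/10) ≈ 68.20°
pole (s+376): 376 + j25 → |·| = √(376²+25²) = √142001 ≈ 376.83, ∠ = arctan(25/376) ≈ 3.80°
|H| = 20 · 14045 / 2.5869e+05 ≈ 1.0859
Gain = 20 log₁₀(1.0859) ≈ 0.72 dB
∠H = 32.28° − 150.69° = -118.41°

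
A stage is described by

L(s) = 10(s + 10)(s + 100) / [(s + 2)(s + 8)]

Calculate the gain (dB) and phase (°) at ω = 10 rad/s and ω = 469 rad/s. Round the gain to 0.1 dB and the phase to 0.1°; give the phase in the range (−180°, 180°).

ω = 10: 40.7 dB, -79.3°; ω = 469: 20.2 dB, -12.0°

At s = jω = j10:
zero (s+10): 10 + j10 → |·| = √(10²+10²) = √200 ≈ 14.142, ∠ = arctan(10/10) ≈ 45.00°
zero (s+100): 100 + j10 → |·| = √(100²+10²) = √10100 ≈ 100.5, ∠ = arctan(10/100) ≈ 5.71°
pole (s+2): 2 + j10 → |·| = √(2²+10²) = √104 ≈ 10.198, ∠ = arctan(10/2) ≈ 78.69°
pole (s+8): 8 + j10 → |·| = √(8²+10²) = √164 ≈ 12.806, ∠ = arctan(10/8) ≈ 51.34°
|L| = 10 · 1421.3 / 130.6 ≈ 108.83
Gain = 20 log₁₀(108.83) ≈ 40.73 dB
∠L = 50.71° − 130.03° = -79.32°

At s = jω = j469:
zero (s+10): 10 + j469 → |·| = √(10²+469²) = √220061 ≈ 469.11, ∠ = arctan(469/10) ≈ 88.78°
zero (s+100): 100 + j469 → |·| = √(100²+469²) = √229961 ≈ 479.54, ∠ = arctan(469/100) ≈ 77.96°
pole (s+2): 2 + j469 → |·| = √(2²+469²) = √219965 ≈ 469, ∠ = arctan(469/2) ≈ 89.76°
pole (s+8): 8 + j469 → |·| = √(8²+469²) = √220025 ≈ 469.07, ∠ = arctan(469/8) ≈ 89.02°
|L| = 10 · 2.2496e+05 / 2.1999e+05 ≈ 10.226
Gain = 20 log₁₀(10.226) ≈ 20.19 dB
∠L = 166.74° − 178.78° = -12.04°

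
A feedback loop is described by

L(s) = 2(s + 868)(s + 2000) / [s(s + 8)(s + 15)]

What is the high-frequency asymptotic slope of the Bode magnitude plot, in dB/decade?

Each pole contributes −20 dB/decade at high frequency; each zero contributes +20 dB/decade.
Net: 2 zero(s) − 3 pole(s) → -20 dB/decade.

-20 dB/decade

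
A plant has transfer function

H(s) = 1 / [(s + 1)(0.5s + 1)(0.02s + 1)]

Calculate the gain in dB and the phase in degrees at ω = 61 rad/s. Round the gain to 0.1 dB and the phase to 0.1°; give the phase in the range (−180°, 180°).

-69.4 dB, 132.2°

At ω = 61 rad/s:
pole (1 + j61·1) = 1 + j61 → |·| ≈ 61.008, ∠ ≈ 89.06°
pole (1 + j61·0.5) = 1 + j30.5 → |·| ≈ 30.516, ∠ ≈ 88.12°
pole (1 + j61·0.02) = 1 + j1.22 → |·| ≈ 1.5775, ∠ ≈ 50.66°
|H| = 1 · 1 / (61.008 · 30.516 · 1.5775) ≈ 0.0003405
Gain = 20 log₁₀(0.0003405) ≈ -69.36 dB
∠H = (0°) − (89.06° + 88.12° + 50.66°) = -227.84° ≡ 132.16° (principal value)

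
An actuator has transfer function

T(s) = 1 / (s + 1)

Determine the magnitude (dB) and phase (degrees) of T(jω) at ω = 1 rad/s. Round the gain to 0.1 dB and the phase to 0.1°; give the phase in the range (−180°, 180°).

Substitute s = j1:
Numerator: 1 = 1 + j0
Denominator: (j1) + 1 = 1 + j1
|N| = √(1² + 0²) ≈ 1, ∠N ≈ 0.00°
|D| = √(1² + 1²) ≈ 1.4142, ∠D ≈ 45.00°
|T| = 1 / 1.4142 ≈ 0.70711
Gain = 20 log₁₀(0.70711) ≈ -3.01 dB
∠T = 0.00° − 45.00° = -45.00°

-3.0 dB, -45.0°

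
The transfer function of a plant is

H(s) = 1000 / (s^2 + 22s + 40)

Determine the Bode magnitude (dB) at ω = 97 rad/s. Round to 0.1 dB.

Substitute s = j97:
Numerator: 1000 = 1000 + j0
Denominator: (j97)^2 + 22(j97) + 40 = -9369 + j2134
|N| = √(1000² + 0²) ≈ 1000, ∠N ≈ 0.00°
|D| = √(9369² + 2134²) ≈ 9609, ∠D ≈ 167.17°
|H| = 1000 / 9609 ≈ 0.10407
Gain = 20 log₁₀(0.10407) ≈ -19.65 dB

-19.7 dB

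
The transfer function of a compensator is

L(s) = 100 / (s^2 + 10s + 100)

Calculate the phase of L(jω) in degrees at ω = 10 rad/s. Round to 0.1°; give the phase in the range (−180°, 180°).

-90.0°

At s = jω = j10:
quadratic: (j10)² + 10·j10 + 100 = 0 + j100 → |·| ≈ 100, ∠ ≈ 90.00°
∠L = 0.00° − 90.00° = -90.00°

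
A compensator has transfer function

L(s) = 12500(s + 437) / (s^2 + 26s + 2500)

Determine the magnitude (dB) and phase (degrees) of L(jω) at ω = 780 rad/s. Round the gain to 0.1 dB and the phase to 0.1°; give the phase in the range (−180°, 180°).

At s = jω = j780:
zero (s+437): 437 + j780 → |·| = √(437²+780²) = √799369 ≈ 894.07, ∠ = arctan(780/437) ≈ 60.74°
quadratic: (j780)² + 26·j780 + 2500 = -605900 + j20280 → |·| ≈ 6.0624e+05, ∠ ≈ 178.08°
|L| = 12500 · 894.07 / 6.0624e+05 ≈ 18.435
Gain = 20 log₁₀(18.435) ≈ 25.31 dB
∠L = 60.74° − 178.08° = -117.34°

25.3 dB, -117.3°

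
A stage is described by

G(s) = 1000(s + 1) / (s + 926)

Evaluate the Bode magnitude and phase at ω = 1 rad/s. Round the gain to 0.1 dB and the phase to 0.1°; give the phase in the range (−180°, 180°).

At s = jω = j1:
zero (s+1): 1 + j1 → |·| = √(1²+1²) = √2 ≈ 1.4142, ∠ = arctan(1/1) ≈ 45.00°
pole (s+926): 926 + j1 → |·| = √(926²+1²) = √857477 ≈ 926, ∠ = arctan(1/926) ≈ 0.06°
|G| = 1000 · 1.4142 / 926 ≈ 1.5272
Gain = 20 log₁₀(1.5272) ≈ 3.68 dB
∠G = 45.00° − 0.06° = 44.94°

3.7 dB, 44.9°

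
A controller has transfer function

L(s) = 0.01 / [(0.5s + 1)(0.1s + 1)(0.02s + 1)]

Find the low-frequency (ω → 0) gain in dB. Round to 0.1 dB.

-40.0 dB

L(0) = 0.01 · 1 / 1 = 0.01
20 log₁₀(0.01) ≈ -40.00 dB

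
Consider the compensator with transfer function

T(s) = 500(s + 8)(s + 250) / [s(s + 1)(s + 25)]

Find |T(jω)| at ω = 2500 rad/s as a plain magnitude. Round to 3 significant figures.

At s = jω = j2500:
zero (s+8): 8 + j2500 → |·| = √(8²+2500²) = √6250064 ≈ 2500, ∠ = arctan(2500/8) ≈ 89.82°
zero (s+250): 250 + j2500 → |·| = √(250²+2500²) = √6312500 ≈ 2512.5, ∠ = arctan(2500/250) ≈ 84.29°
pole (s+1): 1 + j2500 → |·| = √(1²+2500²) = √6250001 ≈ 2500, ∠ = arctan(2500/1) ≈ 89.98°
pole (s+25): 25 + j2500 → |·| = √(25²+2500²) = √6250625 ≈ 2500.1, ∠ = arctan(2500/25) ≈ 89.43°
pole at origin: |s| = 2500, ∠ = 90.00° (in denominator)
|T| = 500 · 6.2812e+06 / 1.5626e+10 ≈ 0.20099

0.201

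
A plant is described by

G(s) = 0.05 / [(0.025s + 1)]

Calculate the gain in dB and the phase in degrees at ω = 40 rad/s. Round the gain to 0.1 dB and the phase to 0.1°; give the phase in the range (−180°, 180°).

-29.0 dB, -45.0°

At ω = 40 rad/s:
pole (1 + j40·0.025) = 1 + j1 → |·| ≈ 1.4142, ∠ ≈ 45.00°
|G| = 0.05 · 1 / (1.4142) ≈ 0.035356
Gain = 20 log₁₀(0.035356) ≈ -29.03 dB
∠G = (0°) − (45.00°) = -45.00°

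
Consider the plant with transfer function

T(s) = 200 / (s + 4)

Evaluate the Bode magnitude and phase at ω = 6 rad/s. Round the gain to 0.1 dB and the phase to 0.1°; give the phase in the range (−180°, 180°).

Substitute s = j6:
Numerator: 200 = 200 + j0
Denominator: (j6) + 4 = 4 + j6
|N| = √(200² + 0²) ≈ 200, ∠N ≈ 0.00°
|D| = √(4² + 6²) ≈ 7.2111, ∠D ≈ 56.31°
|T| = 200 / 7.2111 ≈ 27.735
Gain = 20 log₁₀(27.735) ≈ 28.86 dB
∠T = 0.00° − 56.31° = -56.31°

28.9 dB, -56.3°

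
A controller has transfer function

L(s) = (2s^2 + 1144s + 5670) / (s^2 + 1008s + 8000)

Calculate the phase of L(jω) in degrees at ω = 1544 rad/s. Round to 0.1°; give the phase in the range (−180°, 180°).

12.9°

Substitute s = j1544:
Numerator: 2(j1544)^2 + 1144(j1544) + 5670 = -4762202 + j1766336
Denominator: (j1544)^2 + 1008(j1544) + 8000 = -2375936 + j1556352
|N| = √(4762202² + 1766336²) ≈ 5.0792e+06, ∠N ≈ 159.65°
|D| = √(2375936² + 1556352²) ≈ 2.8403e+06, ∠D ≈ 146.77°
∠L = 159.65° − 146.77° = 12.88°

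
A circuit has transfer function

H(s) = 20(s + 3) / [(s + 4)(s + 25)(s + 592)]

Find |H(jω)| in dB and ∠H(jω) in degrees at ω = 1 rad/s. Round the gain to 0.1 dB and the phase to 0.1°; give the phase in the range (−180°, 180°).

At s = jω = j1:
zero (s+3): 3 + j1 → |·| = √(3²+1²) = √10 ≈ 3.1623, ∠ = arctan(1/3) ≈ 18.43°
pole (s+4): 4 + j1 → |·| = √(4²+1²) = √17 ≈ 4.1231, ∠ = arctan(1/4) ≈ 14.04°
pole (s+25): 25 + j1 → |·| = √(25²+1²) = √626 ≈ 25.02, ∠ = arctan(1/25) ≈ 2.29°
pole (s+592): 592 + j1 → |·| = √(592²+1²) = √350465 ≈ 592, ∠ = arctan(1/592) ≈ 0.10°
|H| = 20 · 3.1623 / 61071 ≈ 0.0010356
Gain = 20 log₁₀(0.0010356) ≈ -59.70 dB
∠H = 18.43° − 16.43° = 2.00°

-59.7 dB, 2.0°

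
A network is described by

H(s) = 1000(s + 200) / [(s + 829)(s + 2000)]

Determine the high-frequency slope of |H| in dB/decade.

-20 dB/decade

Each pole contributes −20 dB/decade at high frequency; each zero contributes +20 dB/decade.
Net: 1 zero(s) − 2 pole(s) → -20 dB/decade.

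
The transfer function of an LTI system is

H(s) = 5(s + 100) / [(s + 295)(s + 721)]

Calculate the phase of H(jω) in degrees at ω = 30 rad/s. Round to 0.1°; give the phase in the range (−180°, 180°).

8.5°

At s = jω = j30:
zero (s+100): 100 + j30 → |·| = √(100²+30²) = √10900 ≈ 104.4, ∠ = arctan(30/100) ≈ 16.70°
pole (s+295): 295 + j30 → |·| = √(295²+30²) = √87925 ≈ 296.52, ∠ = arctan(30/295) ≈ 5.81°
pole (s+721): 721 + j30 → |·| = √(721²+30²) = √520741 ≈ 721.62, ∠ = arctan(30/721) ≈ 2.38°
∠H = 16.70° − 8.19° = 8.51°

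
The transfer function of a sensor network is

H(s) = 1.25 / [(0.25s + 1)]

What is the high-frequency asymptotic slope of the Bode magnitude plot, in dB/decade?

Each pole contributes −20 dB/decade at high frequency; each zero contributes +20 dB/decade.
Net: 0 zero(s) − 1 pole(s) → -20 dB/decade.

-20 dB/decade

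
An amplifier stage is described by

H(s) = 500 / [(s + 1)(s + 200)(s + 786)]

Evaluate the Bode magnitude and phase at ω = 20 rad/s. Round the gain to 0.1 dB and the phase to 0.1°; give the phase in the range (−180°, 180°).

-76.0 dB, -94.3°

At s = jω = j20:
pole (s+1): 1 + j20 → |·| = √(1²+20²) = √401 ≈ 20.025, ∠ = arctan(20/1) ≈ 87.14°
pole (s+200): 200 + j20 → |·| = √(200²+20²) = √40400 ≈ 201, ∠ = arctan(20/200) ≈ 5.71°
pole (s+786): 786 + j20 → |·| = √(786²+20²) = √618196 ≈ 786.25, ∠ = arctan(20/786) ≈ 1.46°
|H| = 500 / 3.1647e+06 ≈ 0.00015799
Gain = 20 log₁₀(0.00015799) ≈ -76.03 dB
∠H = 0.00° − 94.31° = -94.31°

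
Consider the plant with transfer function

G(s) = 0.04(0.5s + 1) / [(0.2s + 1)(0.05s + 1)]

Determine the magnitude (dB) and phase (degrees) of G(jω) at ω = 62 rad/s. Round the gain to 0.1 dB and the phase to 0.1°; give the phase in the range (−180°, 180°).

At ω = 62 rad/s:
zero (1 + j62·0.5) = 1 + j31 → |·| ≈ 31.016, ∠ ≈ 88.15°
pole (1 + j62·0.2) = 1 + j12.4 → |·| ≈ 12.44, ∠ ≈ 85.39°
pole (1 + j62·0.05) = 1 + j3.1 → |·| ≈ 3.2573, ∠ ≈ 72.12°
|G| = 0.04 · 31.016 / (12.44 · 3.2573) ≈ 0.030617
Gain = 20 log₁₀(0.030617) ≈ -30.28 dB
∠G = (88.15°) − (85.39° + 72.12°) = -69.36°

-30.3 dB, -69.4°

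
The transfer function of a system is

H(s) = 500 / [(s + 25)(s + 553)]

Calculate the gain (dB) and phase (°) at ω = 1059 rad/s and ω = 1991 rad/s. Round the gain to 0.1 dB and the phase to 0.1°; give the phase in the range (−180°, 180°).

At s = jω = j1059:
pole (s+25): 25 + j1059 → |·| = √(25²+1059²) = √1122106 ≈ 1059.3, ∠ = arctan(1059/25) ≈ 88.65°
pole (s+553): 553 + j1059 → |·| = √(553²+1059²) = √1427290 ≈ 1194.7, ∠ = arctan(1059/553) ≈ 62.43°
|H| = 500 / 1.2655e+06 ≈ 0.0003951
Gain = 20 log₁₀(0.0003951) ≈ -68.07 dB
∠H = 0.00° − 151.08° = -151.08°

At s = jω = j1991:
pole (s+25): 25 + j1991 → |·| = √(25²+1991²) = √3964706 ≈ 1991.2, ∠ = arctan(1991/25) ≈ 89.28°
pole (s+553): 553 + j1991 → |·| = √(553²+1991²) = √4269890 ≈ 2066.4, ∠ = arctan(1991/553) ≈ 74.48°
|H| = 500 / 4.1146e+06 ≈ 0.00012152
Gain = 20 log₁₀(0.00012152) ≈ -78.31 dB
∠H = 0.00° − 163.76° = -163.76°

ω = 1059: -68.1 dB, -151.1°; ω = 1991: -78.3 dB, -163.8°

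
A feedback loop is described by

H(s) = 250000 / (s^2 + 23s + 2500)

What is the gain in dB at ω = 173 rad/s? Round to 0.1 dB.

At s = jω = j173:
quadratic: (j173)² + 23·j173 + 2500 = -27429 + j3979 → |·| ≈ 27716, ∠ ≈ 171.75°
|H| = 250000 / 27716 ≈ 9.0201
Gain = 20 log₁₀(9.0201) ≈ 19.10 dB

19.1 dB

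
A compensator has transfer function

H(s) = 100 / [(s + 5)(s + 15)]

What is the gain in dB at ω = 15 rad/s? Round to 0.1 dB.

At s = jω = j15:
pole (s+5): 5 + j15 → |·| = √(5²+15²) = √250 ≈ 15.811, ∠ = arctan(15/5) ≈ 71.57°
pole (s+15): 15 + j15 → |·| = √(15²+15²) = √450 ≈ 21.213, ∠ = arctan(15/15) ≈ 45.00°
|H| = 100 / 335.4 ≈ 0.29815
Gain = 20 log₁₀(0.29815) ≈ -10.51 dB

-10.5 dB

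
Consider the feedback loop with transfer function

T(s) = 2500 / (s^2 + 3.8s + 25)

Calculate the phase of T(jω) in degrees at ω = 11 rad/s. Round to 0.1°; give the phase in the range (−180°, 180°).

At s = jω = j11:
quadratic: (j11)² + 3.8·j11 + 25 = -96 + j41.8 → |·| ≈ 104.71, ∠ ≈ 156.47°
∠T = 0.00° − 156.47° = -156.47°

-156.5°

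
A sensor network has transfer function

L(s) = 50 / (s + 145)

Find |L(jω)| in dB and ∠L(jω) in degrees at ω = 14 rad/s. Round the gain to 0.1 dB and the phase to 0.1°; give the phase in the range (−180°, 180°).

At s = jω = j14:
pole (s+145): 145 + j14 → |·| = √(145²+14²) = √21221 ≈ 145.67, ∠ = arctan(14/145) ≈ 5.51°
|L| = 50 / 145.67 ≈ 0.34324
Gain = 20 log₁₀(0.34324) ≈ -9.29 dB
∠L = 0.00° − 5.51° = -5.51°

-9.3 dB, -5.5°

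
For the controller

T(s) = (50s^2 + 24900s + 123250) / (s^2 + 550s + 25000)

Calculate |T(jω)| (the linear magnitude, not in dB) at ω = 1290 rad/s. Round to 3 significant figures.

49.9

Substitute s = j1290:
Numerator: 50(j1290)^2 + 24900(j1290) + 123250 = -83081750 + j32121000
Denominator: (j1290)^2 + 550(j1290) + 25000 = -1639100 + j709500
|N| = √(83081750² + 32121000²) ≈ 8.9075e+07, ∠N ≈ 158.86°
|D| = √(1639100² + 709500²) ≈ 1.7861e+06, ∠D ≈ 156.59°
|T| = 8.9075e+07 / 1.7861e+06 ≈ 49.871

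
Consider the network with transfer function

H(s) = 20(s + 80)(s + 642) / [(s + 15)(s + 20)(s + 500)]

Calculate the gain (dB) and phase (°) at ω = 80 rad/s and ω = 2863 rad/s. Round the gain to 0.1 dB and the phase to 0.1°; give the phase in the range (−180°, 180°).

At s = jω = j80:
zero (s+80): 80 + j80 → |·| = √(80²+80²) = √12800 ≈ 113.14, ∠ = arctan(80/80) ≈ 45.00°
zero (s+642): 642 + j80 → |·| = √(642²+80²) = √418564 ≈ 646.97, ∠ = arctan(80/642) ≈ 7.10°
pole (s+15): 15 + j80 → |·| = √(15²+80²) = √6625 ≈ 81.394, ∠ = arctan(80/15) ≈ 79.38°
pole (s+20): 20 + j80 → |·| = √(20²+80²) = √6800 ≈ 82.462, ∠ = arctan(80/20) ≈ 75.96°
pole (s+500): 500 + j80 → |·| = √(500²+80²) = √256400 ≈ 506.36, ∠ = arctan(80/500) ≈ 9.09°
|H| = 20 · 73198 / 3.3986e+06 ≈ 0.43075
Gain = 20 log₁₀(0.43075) ≈ -7.32 dB
∠H = 52.10° − 164.43° = -112.33°

At s = jω = j2863:
zero (s+80): 80 + j2863 → |·| = √(80²+2863²) = √8203169 ≈ 2864.1, ∠ = arctan(2863/80) ≈ 88.40°
zero (s+642): 642 + j2863 → |·| = √(642²+2863²) = √8608933 ≈ 2934.1, ∠ = arctan(2863/642) ≈ 77.36°
pole (s+15): 15 + j2863 → |·| = √(15²+2863²) = √8196994 ≈ 2863, ∠ = arctan(2863/15) ≈ 89.70°
pole (s+20): 20 + j2863 → |·| = √(20²+2863²) = √8197169 ≈ 2863.1, ∠ = arctan(2863/20) ≈ 89.60°
pole (s+500): 500 + j2863 → |·| = √(500²+2863²) = √8446769 ≈ 2906.3, ∠ = arctan(2863/500) ≈ 80.09°
|H| = 20 · 8.4036e+06 / 2.3823e+10 ≈ 0.007055
Gain = 20 log₁₀(0.007055) ≈ -43.03 dB
∠H = 165.76° − 259.39° = -93.63°

ω = 80: -7.3 dB, -112.3°; ω = 2863: -43.0 dB, -93.6°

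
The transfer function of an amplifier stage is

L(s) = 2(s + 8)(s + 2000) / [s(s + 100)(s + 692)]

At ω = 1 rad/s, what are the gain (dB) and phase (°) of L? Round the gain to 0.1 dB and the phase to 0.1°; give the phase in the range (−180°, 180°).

-6.6 dB, -83.5°

At s = jω = j1:
zero (s+8): 8 + j1 → |·| = √(8²+1²) = √65 ≈ 8.0623, ∠ = arctan(1/8) ≈ 7.13°
zero (s+2000): 2000 + j1 → |·| = √(2000²+1²) = √4000001 ≈ 2000, ∠ = arctan(1/2000) ≈ 0.03°
pole (s+100): 100 + j1 → |·| = √(100²+1²) = √10001 ≈ 100, ∠ = arctan(1/100) ≈ 0.57°
pole (s+692): 692 + j1 → |·| = √(692²+1²) = √478865 ≈ 692, ∠ = arctan(1/692) ≈ 0.08°
pole at origin: |s| = 1, ∠ = 90.00° (in denominator)
|L| = 2 · 16125 / 69200 ≈ 0.46604
Gain = 20 log₁₀(0.46604) ≈ -6.63 dB
∠L = 7.16° − 90.65° = -83.49°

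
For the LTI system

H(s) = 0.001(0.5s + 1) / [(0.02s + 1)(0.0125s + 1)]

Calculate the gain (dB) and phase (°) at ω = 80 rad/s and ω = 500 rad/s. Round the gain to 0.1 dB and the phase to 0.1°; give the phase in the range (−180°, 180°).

At ω = 80 rad/s:
zero (1 + j80·0.5) = 1 + j40 → |·| ≈ 40.012, ∠ ≈ 88.57°
pole (1 + j80·0.02) = 1 + j1.6 → |·| ≈ 1.8868, ∠ ≈ 57.99°
pole (1 + j80·0.0125) = 1 + j1 → |·| ≈ 1.4142, ∠ ≈ 45.00°
|H| = 0.001 · 40.012 / (1.8868 · 1.4142) ≈ 0.014995
Gain = 20 log₁₀(0.014995) ≈ -36.48 dB
∠H = (88.57°) − (57.99° + 45.00°) = -14.42°

At ω = 500 rad/s:
zero (1 + j500·0.5) = 1 + j250 → |·| ≈ 250, ∠ ≈ 89.77°
pole (1 + j500·0.02) = 1 + j10 → |·| ≈ 10.05, ∠ ≈ 84.29°
pole (1 + j500·0.0125) = 1 + j6.25 → |·| ≈ 6.3295, ∠ ≈ 80.91°
|H| = 0.001 · 250 / (10.05 · 6.3295) ≈ 0.0039301
Gain = 20 log₁₀(0.0039301) ≈ -48.11 dB
∠H = (89.77°) − (84.29° + 80.91°) = -75.43°

ω = 80: -36.5 dB, -14.4°; ω = 500: -48.1 dB, -75.4°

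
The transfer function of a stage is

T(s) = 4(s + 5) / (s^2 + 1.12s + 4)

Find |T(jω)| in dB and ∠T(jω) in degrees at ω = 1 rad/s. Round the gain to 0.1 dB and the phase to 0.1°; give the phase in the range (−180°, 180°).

At s = jω = j1:
zero (s+5): 5 + j1 → |·| = √(5²+1²) = √26 ≈ 5.099, ∠ = arctan(1/5) ≈ 11.31°
quadratic: (j1)² + 1.12·j1 + 4 = 3 + j1.12 → |·| ≈ 3.2022, ∠ ≈ 20.47°
|T| = 4 · 5.099 / 3.2022 ≈ 6.3694
Gain = 20 log₁₀(6.3694) ≈ 16.08 dB
∠T = 11.31° − 20.47° = -9.16°

16.1 dB, -9.2°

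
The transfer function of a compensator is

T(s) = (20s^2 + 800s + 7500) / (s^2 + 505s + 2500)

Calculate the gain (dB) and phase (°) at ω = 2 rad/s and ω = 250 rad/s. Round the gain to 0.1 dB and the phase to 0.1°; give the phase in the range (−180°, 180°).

Substitute s = j2:
Numerator: 20(j2)^2 + 800(j2) + 7500 = 7420 + j1600
Denominator: (j2)^2 + 505(j2) + 2500 = 2496 + j1010
|N| = √(7420² + 1600²) ≈ 7590.5, ∠N ≈ 12.17°
|D| = √(2496² + 1010²) ≈ 2692.6, ∠D ≈ 22.03°
|T| = 7590.5 / 2692.6 ≈ 2.819
Gain = 20 log₁₀(2.819) ≈ 9.00 dB
∠T = 12.17° − 22.03° = -9.86°

Substitute s = j250:
Numerator: 20(j250)^2 + 800(j250) + 7500 = -1242500 + j200000
Denominator: (j250)^2 + 505(j250) + 2500 = -60000 + j126250
|N| = √(1242500² + 200000²) ≈ 1.2585e+06, ∠N ≈ 170.86°
|D| = √(60000² + 126250²) ≈ 1.3978e+05, ∠D ≈ 115.42°
|T| = 1.2585e+06 / 1.3978e+05 ≈ 9.0034
Gain = 20 log₁₀(9.0034) ≈ 19.09 dB
∠T = 170.86° − 115.42° = 55.44°

ω = 2: 9.0 dB, -9.9°; ω = 250: 19.1 dB, 55.4°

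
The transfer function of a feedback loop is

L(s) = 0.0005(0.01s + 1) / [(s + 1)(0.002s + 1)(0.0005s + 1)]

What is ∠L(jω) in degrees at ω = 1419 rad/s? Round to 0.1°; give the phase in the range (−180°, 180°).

At ω = 1419 rad/s:
zero (1 + j1419·0.01) = 1 + j14.19 → |·| ≈ 14.225, ∠ ≈ 85.97°
pole (1 + j1419·1) = 1 + j1419 → |·| ≈ 1419, ∠ ≈ 89.96°
pole (1 + j1419·0.002) = 1 + j2.838 → |·| ≈ 3.009, ∠ ≈ 70.59°
pole (1 + j1419·0.0005) = 1 + j0.7095 → |·| ≈ 1.2261, ∠ ≈ 35.36°
∠L = (85.97°) − (89.96° + 70.59° + 35.36°) = -109.94°

-109.9°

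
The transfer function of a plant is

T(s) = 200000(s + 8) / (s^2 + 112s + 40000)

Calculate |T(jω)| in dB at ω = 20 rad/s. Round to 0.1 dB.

At s = jω = j20:
zero (s+8): 8 + j20 → |·| = √(8²+20²) = √464 ≈ 21.541, ∠ = arctan(20/8) ≈ 68.20°
quadratic: (j20)² + 112·j20 + 40000 = 39600 + j2240 → |·| ≈ 39663, ∠ ≈ 3.24°
|T| = 200000 · 21.541 / 39663 ≈ 108.62
Gain = 20 log₁₀(108.62) ≈ 40.72 dB

40.7 dB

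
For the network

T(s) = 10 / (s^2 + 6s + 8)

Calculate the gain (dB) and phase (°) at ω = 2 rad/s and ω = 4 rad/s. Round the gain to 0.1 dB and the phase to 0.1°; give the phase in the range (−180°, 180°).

Substitute s = j2:
Numerator: 10 = 10 + j0
Denominator: (j2)^2 + 6(j2) + 8 = 4 + j12
|N| = √(10² + 0²) ≈ 10, ∠N ≈ 0.00°
|D| = √(4² + 12²) ≈ 12.649, ∠D ≈ 71.57°
|T| = 10 / 12.649 ≈ 0.79058
Gain = 20 log₁₀(0.79058) ≈ -2.04 dB
∠T = 0.00° − 71.57° = -71.57°

Substitute s = j4:
Numerator: 10 = 10 + j0
Denominator: (j4)^2 + 6(j4) + 8 = -8 + j24
|N| = √(10² + 0²) ≈ 10, ∠N ≈ 0.00°
|D| = √(8² + 24²) ≈ 25.298, ∠D ≈ 108.43°
|T| = 10 / 25.298 ≈ 0.39529
Gain = 20 log₁₀(0.39529) ≈ -8.06 dB
∠T = 0.00° − 108.43° = -108.43°

ω = 2: -2.0 dB, -71.6°; ω = 4: -8.1 dB, -108.4°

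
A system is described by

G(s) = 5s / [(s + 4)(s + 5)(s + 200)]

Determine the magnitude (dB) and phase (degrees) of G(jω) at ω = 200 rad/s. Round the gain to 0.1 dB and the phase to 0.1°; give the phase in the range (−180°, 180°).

-81.1 dB, -132.4°

At s = jω = j200:
zero at origin: s = j200 → |·| = 200, ∠ = 90.00°
pole (s+4): 4 + j200 → |·| = √(4²+200²) = √40016 ≈ 200.04, ∠ = arctan(200/4) ≈ 88.85°
pole (s+5): 5 + j200 → |·| = √(5²+200²) = √40025 ≈ 200.06, ∠ = arctan(200/5) ≈ 88.57°
pole (s+200): 200 + j200 → |·| = √(200²+200²) = √80000 ≈ 282.84, ∠ = arctan(200/200) ≈ 45.00°
|G| = 5 · 200 / 1.1319e+07 ≈ 8.8347e-05
Gain = 20 log₁₀(8.8347e-05) ≈ -81.08 dB
∠G = 90.00° − 222.42° = -132.42°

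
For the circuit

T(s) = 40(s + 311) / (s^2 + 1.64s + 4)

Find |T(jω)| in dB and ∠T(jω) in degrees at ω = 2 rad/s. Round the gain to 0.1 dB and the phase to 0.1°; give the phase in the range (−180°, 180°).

At s = jω = j2:
zero (s+311): 311 + j2 → |·| = √(311²+2²) = √96725 ≈ 311.01, ∠ = arctan(2/311) ≈ 0.37°
quadratic: (j2)² + 1.64·j2 + 4 = 0 + j3.28 → |·| ≈ 3.28, ∠ ≈ 90.00°
|T| = 40 · 311.01 / 3.28 ≈ 3792.8
Gain = 20 log₁₀(3792.8) ≈ 71.58 dB
∠T = 0.37° − 90.00° = -89.63°

71.6 dB, -89.6°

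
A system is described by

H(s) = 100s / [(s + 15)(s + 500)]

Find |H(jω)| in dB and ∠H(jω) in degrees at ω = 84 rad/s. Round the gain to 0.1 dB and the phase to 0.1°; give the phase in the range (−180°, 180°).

-14.2 dB, 0.6°

At s = jω = j84:
zero at origin: s = j84 → |·| = 84, ∠ = 90.00°
pole (s+15): 15 + j84 → |·| = √(15²+84²) = √7281 ≈ 85.329, ∠ = arctan(84/15) ≈ 79.88°
pole (s+500): 500 + j84 → |·| = √(500²+84²) = √257056 ≈ 507.01, ∠ = arctan(84/500) ≈ 9.54°
|H| = 100 · 84 / 43263 ≈ 0.19416
Gain = 20 log₁₀(0.19416) ≈ -14.24 dB
∠H = 90.00° − 89.42° = 0.58°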